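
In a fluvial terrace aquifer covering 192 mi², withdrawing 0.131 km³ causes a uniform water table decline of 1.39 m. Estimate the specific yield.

A = 192 mi² = 4.973 × 10^8 m²
ΔV = 0.131 km³ = 1.31 × 10^8 m³
Sy = ΔV / (A × Δh) = 1.31 × 10^8 m³ / (4.973 × 10^8 m² × 1.39 m) = 0.1895

Sy ≈ 0.19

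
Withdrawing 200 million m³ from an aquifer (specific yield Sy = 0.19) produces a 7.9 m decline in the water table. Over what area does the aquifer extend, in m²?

A ≈ 1.33 × 10^8 m²

ΔV = 200 million m³ = 2 × 10^8 m³
A = ΔV / (Sy × Δh) = 2 × 10^8 / (0.19 × 7.9) = 1.332 × 10^8 m²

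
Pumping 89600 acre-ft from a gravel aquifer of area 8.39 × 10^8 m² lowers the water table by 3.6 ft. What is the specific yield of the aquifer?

Sy ≈ 0.12

Δh = 3.6 ft = 1.097 m
ΔV = 89600 acre-ft = 1.105 × 10^8 m³
Sy = ΔV / (A × Δh) = 1.105 × 10^8 m³ / (8.39 × 10^8 m² × 1.097 m) = 0.12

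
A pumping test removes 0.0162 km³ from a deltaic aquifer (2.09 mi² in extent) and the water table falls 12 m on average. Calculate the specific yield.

A = 2.09 mi² = 5.413 × 10^6 m²
ΔV = 0.0162 km³ = 1.62 × 10^7 m³
Sy = ΔV / (A × Δh) = 1.62 × 10^7 m³ / (5.413 × 10^6 m² × 12 m) = 0.2494

Sy ≈ 0.25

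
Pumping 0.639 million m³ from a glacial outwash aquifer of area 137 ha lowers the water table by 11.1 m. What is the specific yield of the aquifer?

A = 137 ha = 1.37 × 10^6 m²
ΔV = 0.639 million m³ = 6.39 × 10^5 m³
Sy = ΔV / (A × Δh) = 6.39 × 10^5 m³ / (1.37 × 10^6 m² × 11.1 m) = 0.04202

Sy ≈ 0.042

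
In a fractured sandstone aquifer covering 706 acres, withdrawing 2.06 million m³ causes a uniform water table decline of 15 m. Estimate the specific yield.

A = 706 acres = 2.857 × 10^6 m²
ΔV = 2.06 million m³ = 2.06 × 10^6 m³
Sy = ΔV / (A × Δh) = 2.06 × 10^6 m³ / (2.857 × 10^6 m² × 15 m) = 0.04807

Sy ≈ 0.048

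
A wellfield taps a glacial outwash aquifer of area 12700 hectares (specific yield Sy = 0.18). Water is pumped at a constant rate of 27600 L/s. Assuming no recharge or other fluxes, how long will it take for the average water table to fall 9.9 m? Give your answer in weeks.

A = 12700 hectares = 1.27 × 10^8 m²
ΔV = Sy × A × Δh = 0.18 × 1.27 × 10^8 × 9.9 = 2.263 × 10^8 m³
Q = 27600 L/s = 2.385 × 10^6 m³/d
t = ΔV / Q = 2.263 × 10^8 m³ / 2.385 × 10^6 m³/d = 94.9 d
t = 94.9 d ≈ 13.56 weeks

t ≈ 13.6 weeks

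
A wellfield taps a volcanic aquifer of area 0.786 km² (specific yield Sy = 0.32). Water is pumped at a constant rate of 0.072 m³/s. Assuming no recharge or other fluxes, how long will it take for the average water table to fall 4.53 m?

t ≈ 183 days

A = 0.786 km² = 7.86 × 10^5 m²
ΔV = Sy × A × Δh = 0.32 × 7.86 × 10^5 × 4.53 = 1.139 × 10^6 m³
Q = 0.072 m³/s = 6221 m³/d
t = ΔV / Q = 1.139 × 10^6 m³ / 6221 m³/d = 183.2 d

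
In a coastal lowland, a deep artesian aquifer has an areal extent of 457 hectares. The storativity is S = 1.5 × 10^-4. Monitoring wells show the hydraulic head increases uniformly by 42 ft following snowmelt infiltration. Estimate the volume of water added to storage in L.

ΔV ≈ 8.78 × 10^6 L

A = 457 hectares = 4.57 × 10^6 m²
Δh = 42 ft = 12.8 m
ΔV = S × A × Δh = 1.5 × 10^-4 × 4.57 × 10^6 m² × 12.8 m = 8775 m³
ΔV = 8775 m³ = 8.775 × 10^6 L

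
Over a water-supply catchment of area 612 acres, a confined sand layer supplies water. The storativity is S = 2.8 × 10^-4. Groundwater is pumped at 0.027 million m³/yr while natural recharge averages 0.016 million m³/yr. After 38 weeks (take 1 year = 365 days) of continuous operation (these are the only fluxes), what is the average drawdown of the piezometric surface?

A = 612 acres = 2.477 × 10^6 m²
Net abstraction = 0.027 − 0.016 = 0.011 million m³/yr
Q_net = 0.011 million m³/yr = 30.14 m³/d
t = 38 weeks = 266 d
ΔV = Q × t = 30.14 m³/d × 266 d = 8016 m³
Δh = ΔV / (S × A) = 8016 / (2.8 × 10^-4 × 2.477 × 10^6) = 11.56 m

Δh ≈ 11.6 m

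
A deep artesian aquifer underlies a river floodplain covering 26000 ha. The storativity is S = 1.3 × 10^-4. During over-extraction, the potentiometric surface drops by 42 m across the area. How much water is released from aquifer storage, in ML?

A = 26000 ha = 2.6 × 10^8 m²
ΔV = S × A × Δh = 1.3 × 10^-4 × 2.6 × 10^8 m² × 42 m = 1.42 × 10^6 m³
ΔV = 1.42 × 10^6 m³ = 1420 ML

ΔV ≈ 1420 ML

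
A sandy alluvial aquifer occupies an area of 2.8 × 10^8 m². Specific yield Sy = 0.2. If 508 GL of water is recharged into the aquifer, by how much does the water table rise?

Δh ≈ 9.07 m

ΔV = 508 GL = 5.08 × 10^8 m³
Δh = ΔV / (Sy × A) = 5.08 × 10^8 m³ / (0.2 × 2.8 × 10^8 m²) = 9.071 m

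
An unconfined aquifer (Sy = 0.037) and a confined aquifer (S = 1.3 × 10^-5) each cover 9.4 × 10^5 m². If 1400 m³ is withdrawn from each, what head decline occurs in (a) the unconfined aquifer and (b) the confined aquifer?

Unconfined: Δh_u = ΔV/(Sy·A) = 1400/(0.037 × 9.4 × 10^5) = 0.04025 m
Confined: Δh_c = ΔV/(S·A) = 1400/(1.3 × 10^-5 × 9.4 × 10^5) = 114.6 m

Δh_u ≈ 0.0403 m; Δh_c ≈ 115 m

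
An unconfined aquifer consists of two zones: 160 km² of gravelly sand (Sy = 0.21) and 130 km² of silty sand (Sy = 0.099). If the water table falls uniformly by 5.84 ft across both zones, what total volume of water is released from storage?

ΔV ≈ 8.27 × 10^7 m³

A₁ = 160 km² = 1.6 × 10^8 m²; A₂ = 130 km² = 1.3 × 10^8 m²
Δh = 5.84 ft = 1.78 m
ΔV₁ = 0.21 × 1.6 × 10^8 × 1.78 = 5.981 × 10^7 m³
ΔV₂ = 0.099 × 1.3 × 10^8 × 1.78 = 2.291 × 10^7 m³
ΔV = ΔV₁ + ΔV₂ = 8.272 × 10^7 m³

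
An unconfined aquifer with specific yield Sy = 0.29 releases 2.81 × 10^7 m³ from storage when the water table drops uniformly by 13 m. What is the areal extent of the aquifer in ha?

A ≈ 745 ha

A = ΔV / (Sy × Δh) = 2.81 × 10^7 / (0.29 × 13) = 7.454 × 10^6 m²
A = 7.454 × 10^6 m² = 745.4 ha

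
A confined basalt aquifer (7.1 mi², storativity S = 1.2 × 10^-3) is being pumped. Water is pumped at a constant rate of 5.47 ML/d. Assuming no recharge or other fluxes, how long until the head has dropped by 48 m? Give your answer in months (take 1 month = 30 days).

A = 7.1 mi² = 1.839 × 10^7 m²
ΔV = S × A × Δh = 0.0012 × 1.839 × 10^7 × 48 = 1.059 × 10^6 m³
Q = 5.47 ML/d = 5470 m³/d
t = ΔV / Q = 1.059 × 10^6 m³ / 5470 m³/d = 193.6 d
t = 193.6 d ≈ 6.455 months

t ≈ 6.45 months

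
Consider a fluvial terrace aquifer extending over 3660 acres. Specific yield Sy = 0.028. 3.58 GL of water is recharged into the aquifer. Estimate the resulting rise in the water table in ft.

A = 3660 acres = 1.481 × 10^7 m²
ΔV = 3.58 GL = 3.58 × 10^6 m³
Δh = ΔV / (Sy × A) = 3.58 × 10^6 m³ / (0.028 × 1.481 × 10^7 m²) = 8.632 m
Δh = 8.632 m = 28.32 ft

Δh ≈ 28.3 ft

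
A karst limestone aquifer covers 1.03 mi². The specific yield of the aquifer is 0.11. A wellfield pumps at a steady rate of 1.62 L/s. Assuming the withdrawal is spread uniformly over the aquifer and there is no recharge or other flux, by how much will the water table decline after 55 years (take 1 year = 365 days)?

A = 1.03 mi² = 2.668 × 10^6 m²
Q = 1.62 L/s = 140 m³/d
t = 55 years = 20080 d
ΔV = Q × t = 140 m³/d × 20080 d = 2.81 × 10^6 m³
Δh = ΔV / (Sy × A) = 2.81 × 10^6 / (0.11 × 2.668 × 10^6) = 9.575 m

Δh ≈ 9.58 m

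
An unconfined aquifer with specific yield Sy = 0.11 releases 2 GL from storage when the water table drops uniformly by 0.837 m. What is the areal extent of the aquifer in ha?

A ≈ 2170 ha

ΔV = 2 GL = 2 × 10^6 m³
A = ΔV / (Sy × Δh) = 2 × 10^6 / (0.11 × 0.837) = 2.172 × 10^7 m²
A = 2.172 × 10^7 m² = 2172 ha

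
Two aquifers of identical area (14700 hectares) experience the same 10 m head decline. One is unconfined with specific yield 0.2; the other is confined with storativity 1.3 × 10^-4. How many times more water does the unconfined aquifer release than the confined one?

ΔV_u / ΔV_c ≈ 1540

A = 14700 hectares = 1.47 × 10^8 m²
Unconfined: ΔV_u = Sy × A × Δh = 0.2 × 1.47 × 10^8 × 10 = 2.94 × 10^8 m³
Confined: ΔV_c = S × A × Δh = 1.3 × 10^-4 × 1.47 × 10^8 × 10 = 1.911 × 10^5 m³
Ratio = ΔV_u / ΔV_c = Sy / S = 0.2 / 1.3 × 10^-4 = 1538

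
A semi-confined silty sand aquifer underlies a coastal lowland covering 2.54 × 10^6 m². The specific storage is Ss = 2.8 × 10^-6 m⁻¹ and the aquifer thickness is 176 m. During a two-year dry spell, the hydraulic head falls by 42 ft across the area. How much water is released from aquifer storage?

S = Ss × b = 2.8 × 10^-6 m⁻¹ × 176 m = 4.928 × 10^-4
Δh = 42 ft = 12.8 m
ΔV = S × A × Δh = 4.928 × 10^-4 × 2.54 × 10^6 m² × 12.8 m = 16020 m³

ΔV ≈ 16000 m³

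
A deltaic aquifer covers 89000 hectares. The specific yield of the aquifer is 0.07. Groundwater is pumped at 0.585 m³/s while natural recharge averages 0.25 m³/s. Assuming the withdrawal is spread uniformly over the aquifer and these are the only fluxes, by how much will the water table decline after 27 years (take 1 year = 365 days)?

A = 89000 hectares = 8.9 × 10^8 m²
Net abstraction = 0.585 − 0.25 = 0.335 m³/s
Q_net = 0.335 m³/s = 28940 m³/d
t = 27 years = 9855 d
ΔV = Q × t = 28940 m³/d × 9855 d = 2.852 × 10^8 m³
Δh = ΔV / (Sy × A) = 2.852 × 10^8 / (0.07 × 8.9 × 10^8) = 4.579 m

Δh ≈ 4.58 m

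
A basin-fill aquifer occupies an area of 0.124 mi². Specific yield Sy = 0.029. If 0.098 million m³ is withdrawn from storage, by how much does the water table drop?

Δh ≈ 10.5 m

A = 0.124 mi² = 3.212 × 10^5 m²
ΔV = 0.098 million m³ = 98000 m³
Δh = ΔV / (Sy × A) = 98000 m³ / (0.029 × 3.212 × 10^5 m²) = 10.52 m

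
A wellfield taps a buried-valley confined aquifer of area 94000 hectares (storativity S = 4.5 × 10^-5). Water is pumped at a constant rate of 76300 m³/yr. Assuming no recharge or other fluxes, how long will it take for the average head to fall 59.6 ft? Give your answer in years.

A = 94000 hectares = 9.4 × 10^8 m²
Δh = 59.6 ft = 18.17 m
ΔV = S × A × Δh = 4.5 × 10^-5 × 9.4 × 10^8 × 18.17 = 7.684 × 10^5 m³
Q = 76300 m³/yr = 209 m³/d
t = ΔV / Q = 7.684 × 10^5 m³ / 209 m³/d = 3676 d
t = 3676 d ≈ 10.07 years

t ≈ 10.1 years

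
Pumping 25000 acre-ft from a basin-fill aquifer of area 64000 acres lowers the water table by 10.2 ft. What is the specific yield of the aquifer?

Sy ≈ 0.038

A = 64000 acres = 2.59 × 10^8 m²
Δh = 10.2 ft = 3.109 m
ΔV = 25000 acre-ft = 3.084 × 10^7 m³
Sy = ΔV / (A × Δh) = 3.084 × 10^7 m³ / (2.59 × 10^8 m² × 3.109 m) = 0.0383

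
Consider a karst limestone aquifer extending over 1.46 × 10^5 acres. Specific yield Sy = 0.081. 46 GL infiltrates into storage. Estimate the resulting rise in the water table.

Δh ≈ 0.961 m

A = 1.46 × 10^5 acres = 5.908 × 10^8 m²
ΔV = 46 GL = 4.6 × 10^7 m³
Δh = ΔV / (Sy × A) = 4.6 × 10^7 m³ / (0.081 × 5.908 × 10^8 m²) = 0.9612 m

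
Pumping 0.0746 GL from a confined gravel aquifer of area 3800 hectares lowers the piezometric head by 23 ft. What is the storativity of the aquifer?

A = 3800 hectares = 3.8 × 10^7 m²
Δh = 23 ft = 7.01 m
ΔV = 0.0746 GL = 74600 m³
S = ΔV / (A × Δh) = 74600 m³ / (3.8 × 10^7 m² × 7.01 m) = 2.8 × 10^-4

S ≈ 2.8 × 10^-4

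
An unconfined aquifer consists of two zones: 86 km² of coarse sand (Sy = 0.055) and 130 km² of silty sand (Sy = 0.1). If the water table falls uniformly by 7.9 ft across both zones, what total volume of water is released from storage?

ΔV ≈ 4.27 × 10^7 m³

A₁ = 86 km² = 8.6 × 10^7 m²; A₂ = 130 km² = 1.3 × 10^8 m²
Δh = 7.9 ft = 2.408 m
ΔV₁ = 0.055 × 8.6 × 10^7 × 2.408 = 1.139 × 10^7 m³
ΔV₂ = 0.1 × 1.3 × 10^8 × 2.408 = 3.13 × 10^7 m³
ΔV = ΔV₁ + ΔV₂ = 4.269 × 10^7 m³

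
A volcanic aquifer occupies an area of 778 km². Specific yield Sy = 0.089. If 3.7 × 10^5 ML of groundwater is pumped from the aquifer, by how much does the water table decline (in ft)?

A = 778 km² = 7.78 × 10^8 m²
ΔV = 3.7 × 10^5 ML = 3.7 × 10^8 m³
Δh = ΔV / (Sy × A) = 3.7 × 10^8 m³ / (0.089 × 7.78 × 10^8 m²) = 5.344 m
Δh = 5.344 m = 17.53 ft

Δh ≈ 17.5 ft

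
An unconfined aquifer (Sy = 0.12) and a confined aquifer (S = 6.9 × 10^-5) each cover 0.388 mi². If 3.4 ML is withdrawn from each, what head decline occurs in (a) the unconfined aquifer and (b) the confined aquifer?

Δh_u ≈ 0.0282 m; Δh_c ≈ 49 m

A = 0.388 mi² = 1.005 × 10^6 m²
ΔV = 3.4 ML = 3400 m³
Unconfined: Δh_u = ΔV/(Sy·A) = 3400/(0.12 × 1.005 × 10^6) = 0.02819 m
Confined: Δh_c = ΔV/(S·A) = 3400/(6.9 × 10^-5 × 1.005 × 10^6) = 49.03 m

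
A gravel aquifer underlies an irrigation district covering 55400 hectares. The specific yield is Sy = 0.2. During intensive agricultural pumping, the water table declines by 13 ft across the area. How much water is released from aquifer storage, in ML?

ΔV ≈ 4.39 × 10^5 ML

A = 55400 hectares = 5.54 × 10^8 m²
Δh = 13 ft = 3.962 m
ΔV = Sy × A × Δh = 0.2 × 5.54 × 10^8 m² × 3.962 m = 4.39 × 10^8 m³
ΔV = 4.39 × 10^8 m³ = 4.39 × 10^5 ML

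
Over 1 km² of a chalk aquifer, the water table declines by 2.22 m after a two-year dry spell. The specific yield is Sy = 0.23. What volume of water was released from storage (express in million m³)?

ΔV ≈ 0.511 million m³

A = 1 km² = 1 × 10^6 m²
ΔV = Sy × A × Δh = 0.23 × 1 × 10^6 m² × 2.22 m = 5.106 × 10^5 m³
ΔV = 5.106 × 10^5 m³ = 0.5106 million m³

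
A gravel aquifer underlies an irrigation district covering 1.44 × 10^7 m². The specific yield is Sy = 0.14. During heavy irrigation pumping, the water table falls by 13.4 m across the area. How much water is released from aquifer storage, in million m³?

ΔV ≈ 27 million m³

ΔV = Sy × A × Δh = 0.14 × 1.44 × 10^7 m² × 13.4 m = 2.701 × 10^7 m³
ΔV = 2.701 × 10^7 m³ = 27.01 million m³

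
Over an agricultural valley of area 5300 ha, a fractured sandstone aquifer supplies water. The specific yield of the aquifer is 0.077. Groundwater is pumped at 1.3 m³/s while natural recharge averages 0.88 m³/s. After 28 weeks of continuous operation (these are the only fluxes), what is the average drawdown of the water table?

A = 5300 ha = 5.3 × 10^7 m²
Net abstraction = 1.3 − 0.88 = 0.42 m³/s
Q_net = 0.42 m³/s = 36290 m³/d
t = 28 weeks = 196 d
ΔV = Q × t = 36290 m³/d × 196 d = 7.112 × 10^6 m³
Δh = ΔV / (Sy × A) = 7.112 × 10^6 / (0.077 × 5.3 × 10^7) = 1.743 m

Δh ≈ 1.74 m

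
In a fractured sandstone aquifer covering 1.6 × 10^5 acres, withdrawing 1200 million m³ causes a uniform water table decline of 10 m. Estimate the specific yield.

A = 1.6 × 10^5 acres = 6.475 × 10^8 m²
ΔV = 1200 million m³ = 1.2 × 10^9 m³
Sy = ΔV / (A × Δh) = 1.2 × 10^9 m³ / (6.475 × 10^8 m² × 10 m) = 0.1853

Sy ≈ 0.19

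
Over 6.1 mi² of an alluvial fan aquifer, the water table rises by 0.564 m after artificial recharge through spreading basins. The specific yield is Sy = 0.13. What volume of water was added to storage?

A = 6.1 mi² = 1.58 × 10^7 m²
ΔV = Sy × A × Δh = 0.13 × 1.58 × 10^7 m² × 0.564 m = 1.158 × 10^6 m³

ΔV ≈ 1.16 × 10^6 m³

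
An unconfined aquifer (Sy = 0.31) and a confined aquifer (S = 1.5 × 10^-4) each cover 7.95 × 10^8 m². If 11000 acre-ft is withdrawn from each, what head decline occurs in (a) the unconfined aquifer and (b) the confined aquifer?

ΔV = 11000 acre-ft = 1.357 × 10^7 m³
Unconfined: Δh_u = ΔV/(Sy·A) = 1.357 × 10^7/(0.31 × 7.95 × 10^8) = 0.05505 m
Confined: Δh_c = ΔV/(S·A) = 1.357 × 10^7/(1.5 × 10^-4 × 7.95 × 10^8) = 113.8 m

Δh_u ≈ 0.0551 m; Δh_c ≈ 114 m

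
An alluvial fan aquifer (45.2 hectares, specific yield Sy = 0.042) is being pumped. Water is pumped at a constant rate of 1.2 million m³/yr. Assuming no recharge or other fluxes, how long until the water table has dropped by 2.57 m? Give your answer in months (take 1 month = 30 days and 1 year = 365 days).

A = 45.2 hectares = 4.52 × 10^5 m²
ΔV = Sy × A × Δh = 0.042 × 4.52 × 10^5 × 2.57 = 48790 m³
Q = 1.2 million m³/yr = 3288 m³/d
t = ΔV / Q = 48790 m³ / 3288 m³/d = 14.84 d
t = 14.84 d ≈ 0.4947 months

t ≈ 0.495 months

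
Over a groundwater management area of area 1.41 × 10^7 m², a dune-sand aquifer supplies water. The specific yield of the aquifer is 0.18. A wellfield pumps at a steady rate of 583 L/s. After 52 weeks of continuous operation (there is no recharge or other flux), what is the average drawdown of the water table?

Q = 583 L/s = 50370 m³/d
t = 52 weeks = 364 d
ΔV = Q × t = 50370 m³/d × 364 d = 1.834 × 10^7 m³
Δh = ΔV / (Sy × A) = 1.834 × 10^7 / (0.18 × 1.41 × 10^7) = 7.224 m

Δh ≈ 7.22 m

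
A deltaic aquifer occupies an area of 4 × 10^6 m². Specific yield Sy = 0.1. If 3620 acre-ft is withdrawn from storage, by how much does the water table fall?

ΔV = 3620 acre-ft = 4.465 × 10^6 m³
Δh = ΔV / (Sy × A) = 4.465 × 10^6 m³ / (0.1 × 4 × 10^6 m²) = 11.16 m

Δh ≈ 11.2 m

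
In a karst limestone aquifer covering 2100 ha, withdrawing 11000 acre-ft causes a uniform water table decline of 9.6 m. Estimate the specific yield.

A = 2100 ha = 2.1 × 10^7 m²
ΔV = 11000 acre-ft = 1.357 × 10^7 m³
Sy = ΔV / (A × Δh) = 1.357 × 10^7 m³ / (2.1 × 10^7 m² × 9.6 m) = 0.0673

Sy ≈ 0.067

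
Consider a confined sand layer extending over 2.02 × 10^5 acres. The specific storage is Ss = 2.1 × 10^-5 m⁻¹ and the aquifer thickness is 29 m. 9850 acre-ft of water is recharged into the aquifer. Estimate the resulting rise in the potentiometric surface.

S = Ss × b = 2.1 × 10^-5 m⁻¹ × 29 m = 6.09 × 10^-4
A = 2.02 × 10^5 acres = 8.175 × 10^8 m²
ΔV = 9850 acre-ft = 1.215 × 10^7 m³
Δh = ΔV / (S × A) = 1.215 × 10^7 m³ / (6.09 × 10^-4 × 8.175 × 10^8 m²) = 24.41 m

Δh ≈ 24.4 m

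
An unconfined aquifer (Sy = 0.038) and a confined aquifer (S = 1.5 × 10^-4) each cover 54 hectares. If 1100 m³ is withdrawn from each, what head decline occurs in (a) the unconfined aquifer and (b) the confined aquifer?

Δh_u ≈ 0.0536 m; Δh_c ≈ 13.6 m

A = 54 hectares = 5.4 × 10^5 m²
Unconfined: Δh_u = ΔV/(Sy·A) = 1100/(0.038 × 5.4 × 10^5) = 0.05361 m
Confined: Δh_c = ΔV/(S·A) = 1100/(1.5 × 10^-4 × 5.4 × 10^5) = 13.58 m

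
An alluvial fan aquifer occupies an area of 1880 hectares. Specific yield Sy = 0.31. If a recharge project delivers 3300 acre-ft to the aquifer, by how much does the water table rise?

Δh ≈ 0.698 m

A = 1880 hectares = 1.88 × 10^7 m²
ΔV = 3300 acre-ft = 4.07 × 10^6 m³
Δh = ΔV / (Sy × A) = 4.07 × 10^6 m³ / (0.31 × 1.88 × 10^7 m²) = 0.6984 m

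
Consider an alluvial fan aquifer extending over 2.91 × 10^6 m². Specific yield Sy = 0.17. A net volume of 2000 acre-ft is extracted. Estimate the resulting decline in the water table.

Δh ≈ 4.99 m

ΔV = 2000 acre-ft = 2.467 × 10^6 m³
Δh = ΔV / (Sy × A) = 2.467 × 10^6 m³ / (0.17 × 2.91 × 10^6 m²) = 4.987 m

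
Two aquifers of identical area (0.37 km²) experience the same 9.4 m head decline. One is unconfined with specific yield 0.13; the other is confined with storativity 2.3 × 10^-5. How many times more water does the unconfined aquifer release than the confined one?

A = 0.37 km² = 3.7 × 10^5 m²
Unconfined: ΔV_u = Sy × A × Δh = 0.13 × 3.7 × 10^5 × 9.4 = 4.521 × 10^5 m³
Confined: ΔV_c = S × A × Δh = 2.3 × 10^-5 × 3.7 × 10^5 × 9.4 = 79.99 m³
Ratio = ΔV_u / ΔV_c = Sy / S = 0.13 / 2.3 × 10^-5 = 5652

ΔV_u / ΔV_c ≈ 5650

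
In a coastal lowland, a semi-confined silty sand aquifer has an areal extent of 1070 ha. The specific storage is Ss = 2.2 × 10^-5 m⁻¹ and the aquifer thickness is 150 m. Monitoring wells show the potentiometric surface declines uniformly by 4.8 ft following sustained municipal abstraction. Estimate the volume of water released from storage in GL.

ΔV ≈ 0.0517 GL

S = Ss × b = 2.2 × 10^-5 m⁻¹ × 150 m = 3.3 × 10^-3
A = 1070 ha = 1.07 × 10^7 m²
Δh = 4.8 ft = 1.463 m
ΔV = S × A × Δh = 0.0033 × 1.07 × 10^7 m² × 1.463 m = 51660 m³
ΔV = 51660 m³ = 0.05166 GL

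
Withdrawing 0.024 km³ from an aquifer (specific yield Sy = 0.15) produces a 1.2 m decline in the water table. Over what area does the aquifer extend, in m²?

ΔV = 0.024 km³ = 2.4 × 10^7 m³
A = ΔV / (Sy × Δh) = 2.4 × 10^7 / (0.15 × 1.2) = 1.333 × 10^8 m²

A ≈ 1.33 × 10^8 m²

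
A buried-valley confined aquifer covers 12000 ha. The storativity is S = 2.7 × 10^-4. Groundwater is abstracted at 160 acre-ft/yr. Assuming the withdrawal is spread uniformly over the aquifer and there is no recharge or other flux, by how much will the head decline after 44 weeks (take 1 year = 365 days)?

A = 12000 ha = 1.2 × 10^8 m²
Q = 160 acre-ft/yr = 540.7 m³/d
t = 44 weeks = 308 d
ΔV = Q × t = 540.7 m³/d × 308 d = 1.665 × 10^5 m³
Δh = ΔV / (S × A) = 1.665 × 10^5 / (2.7 × 10^-4 × 1.2 × 10^8) = 5.14 m

Δh ≈ 5.14 m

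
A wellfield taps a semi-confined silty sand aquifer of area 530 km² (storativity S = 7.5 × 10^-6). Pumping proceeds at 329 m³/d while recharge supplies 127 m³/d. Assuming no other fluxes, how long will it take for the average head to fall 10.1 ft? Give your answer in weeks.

t ≈ 8.65 weeks

A = 530 km² = 5.3 × 10^8 m²
Δh = 10.1 ft = 3.078 m
ΔV = S × A × Δh = 7.5 × 10^-6 × 5.3 × 10^8 × 3.078 = 12240 m³
Net withdrawal = 329 − 127 = 202 m³/d
t = ΔV / Q = 12240 m³ / 202 m³/d = 60.58 d
t = 60.58 d ≈ 8.654 weeks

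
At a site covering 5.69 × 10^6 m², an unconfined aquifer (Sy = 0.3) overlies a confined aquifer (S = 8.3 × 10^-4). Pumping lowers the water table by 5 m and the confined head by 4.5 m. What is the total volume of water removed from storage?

Unconfined: ΔV_u = Sy × A × Δh_u = 0.3 × 5.69 × 10^6 × 5 = 8.535 × 10^6 m³
Confined: ΔV_c = S × A × Δh_c = 8.3 × 10^-4 × 5.69 × 10^6 × 4.5 = 21250 m³
Total ΔV = 8.535 × 10^6 + 21250 = 8.556 × 10^6 m³

ΔV ≈ 8.56 × 10^6 m³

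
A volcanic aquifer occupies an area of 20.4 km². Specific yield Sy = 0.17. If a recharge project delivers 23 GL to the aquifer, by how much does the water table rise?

A = 20.4 km² = 2.04 × 10^7 m²
ΔV = 23 GL = 2.3 × 10^7 m³
Δh = ΔV / (Sy × A) = 2.3 × 10^7 m³ / (0.17 × 2.04 × 10^7 m²) = 6.632 m

Δh ≈ 6.63 m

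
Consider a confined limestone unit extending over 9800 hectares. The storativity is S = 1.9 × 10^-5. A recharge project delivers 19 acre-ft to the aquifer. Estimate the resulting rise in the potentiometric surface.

A = 9800 hectares = 9.8 × 10^7 m²
ΔV = 19 acre-ft = 23440 m³
Δh = ΔV / (S × A) = 23440 m³ / (1.9 × 10^-5 × 9.8 × 10^7 m²) = 12.59 m

Δh ≈ 12.6 m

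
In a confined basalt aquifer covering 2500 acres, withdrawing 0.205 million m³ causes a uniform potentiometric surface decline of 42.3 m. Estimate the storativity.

S ≈ 4.8 × 10^-4

A = 2500 acres = 1.012 × 10^7 m²
ΔV = 0.205 million m³ = 2.05 × 10^5 m³
S = ΔV / (A × Δh) = 2.05 × 10^5 m³ / (1.012 × 10^7 m² × 42.3 m) = 4.79 × 10^-4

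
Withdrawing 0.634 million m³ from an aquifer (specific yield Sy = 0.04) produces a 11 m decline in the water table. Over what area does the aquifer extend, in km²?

ΔV = 0.634 million m³ = 6.34 × 10^5 m³
A = ΔV / (Sy × Δh) = 6.34 × 10^5 / (0.04 × 11) = 1.441 × 10^6 m²
A = 1.441 × 10^6 m² = 1.441 km²

A ≈ 1.44 km²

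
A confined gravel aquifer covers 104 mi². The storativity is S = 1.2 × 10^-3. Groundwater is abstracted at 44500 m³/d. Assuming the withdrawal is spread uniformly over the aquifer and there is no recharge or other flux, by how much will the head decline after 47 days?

A = 104 mi² = 2.694 × 10^8 m²
ΔV = Q × t = 44500 m³/d × 47 d = 2.091 × 10^6 m³
Δh = ΔV / (S × A) = 2.091 × 10^6 / (0.0012 × 2.694 × 10^8) = 6.471 m

Δh ≈ 6.47 m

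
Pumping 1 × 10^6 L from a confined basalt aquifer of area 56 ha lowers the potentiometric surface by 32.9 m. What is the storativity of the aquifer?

A = 56 ha = 5.6 × 10^5 m²
ΔV = 1 × 10^6 L = 1000 m³
S = ΔV / (A × Δh) = 1000 m³ / (5.6 × 10^5 m² × 32.9 m) = 5.428 × 10^-5

S ≈ 5.4 × 10^-5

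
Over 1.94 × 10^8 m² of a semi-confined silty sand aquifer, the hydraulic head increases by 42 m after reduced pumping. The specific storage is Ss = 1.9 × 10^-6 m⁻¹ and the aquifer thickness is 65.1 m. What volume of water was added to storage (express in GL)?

S = Ss × b = 1.9 × 10^-6 m⁻¹ × 65.1 m = 1.237 × 10^-4
ΔV = S × A × Δh = 1.237 × 10^-4 × 1.94 × 10^8 m² × 42 m = 1.008 × 10^6 m³
ΔV = 1.008 × 10^6 m³ = 1.008 GL

ΔV ≈ 1.01 GL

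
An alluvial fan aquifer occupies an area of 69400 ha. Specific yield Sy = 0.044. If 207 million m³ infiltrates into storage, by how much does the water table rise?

A = 69400 ha = 6.94 × 10^8 m²
ΔV = 207 million m³ = 2.07 × 10^8 m³
Δh = ΔV / (Sy × A) = 2.07 × 10^8 m³ / (0.044 × 6.94 × 10^8 m²) = 6.779 m

Δh ≈ 6.78 m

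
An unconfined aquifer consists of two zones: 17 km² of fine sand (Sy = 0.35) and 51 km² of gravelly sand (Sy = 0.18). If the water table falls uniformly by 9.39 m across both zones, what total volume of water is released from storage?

ΔV ≈ 1.42 × 10^8 m³

A₁ = 17 km² = 1.7 × 10^7 m²; A₂ = 51 km² = 5.1 × 10^7 m²
ΔV₁ = 0.35 × 1.7 × 10^7 × 9.39 = 5.587 × 10^7 m³
ΔV₂ = 0.18 × 5.1 × 10^7 × 9.39 = 8.62 × 10^7 m³
ΔV = ΔV₁ + ΔV₂ = 1.421 × 10^8 m³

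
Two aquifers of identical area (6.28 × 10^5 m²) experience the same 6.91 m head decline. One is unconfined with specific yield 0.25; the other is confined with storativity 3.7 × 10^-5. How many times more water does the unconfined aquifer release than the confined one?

Unconfined: ΔV_u = Sy × A × Δh = 0.25 × 6.28 × 10^5 × 6.91 = 1.085 × 10^6 m³
Confined: ΔV_c = S × A × Δh = 3.7 × 10^-5 × 6.28 × 10^5 × 6.91 = 160.6 m³
Ratio = ΔV_u / ΔV_c = Sy / S = 0.25 / 3.7 × 10^-5 = 6757

ΔV_u / ΔV_c ≈ 6760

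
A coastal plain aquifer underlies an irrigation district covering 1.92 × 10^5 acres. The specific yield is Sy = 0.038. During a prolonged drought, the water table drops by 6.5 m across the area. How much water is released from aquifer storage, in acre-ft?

A = 1.92 × 10^5 acres = 7.77 × 10^8 m²
ΔV = Sy × A × Δh = 0.038 × 7.77 × 10^8 m² × 6.5 m = 1.919 × 10^8 m³
ΔV = 1.919 × 10^8 m³ = 1.556 × 10^5 acre-ft

ΔV ≈ 1.56 × 10^5 acre-ft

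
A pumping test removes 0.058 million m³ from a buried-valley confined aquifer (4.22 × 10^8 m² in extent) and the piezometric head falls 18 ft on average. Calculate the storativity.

S ≈ 2.5 × 10^-5

Δh = 18 ft = 5.486 m
ΔV = 0.058 million m³ = 58000 m³
S = ΔV / (A × Δh) = 58000 m³ / (4.22 × 10^8 m² × 5.486 m) = 2.505 × 10^-5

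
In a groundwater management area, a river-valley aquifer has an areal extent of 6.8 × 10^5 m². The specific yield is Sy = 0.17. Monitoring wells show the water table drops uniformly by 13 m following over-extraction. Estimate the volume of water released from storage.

ΔV = Sy × A × Δh = 0.17 × 6.8 × 10^5 m² × 13 m = 1.503 × 10^6 m³

ΔV ≈ 1.5 × 10^6 m³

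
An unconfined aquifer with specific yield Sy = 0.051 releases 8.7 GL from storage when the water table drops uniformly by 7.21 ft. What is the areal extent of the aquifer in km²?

A ≈ 77.6 km²

Δh = 7.21 ft = 2.198 m
ΔV = 8.7 GL = 8.7 × 10^6 m³
A = ΔV / (Sy × Δh) = 8.7 × 10^6 / (0.051 × 2.198) = 7.762 × 10^7 m²
A = 7.762 × 10^7 m² = 77.62 km²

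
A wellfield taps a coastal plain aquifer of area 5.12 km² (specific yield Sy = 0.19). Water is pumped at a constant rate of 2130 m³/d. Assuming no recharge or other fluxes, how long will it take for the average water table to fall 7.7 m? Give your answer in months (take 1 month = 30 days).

t ≈ 117 months

A = 5.12 km² = 5.12 × 10^6 m²
ΔV = Sy × A × Δh = 0.19 × 5.12 × 10^6 × 7.7 = 7.491 × 10^6 m³
t = ΔV / Q = 7.491 × 10^6 m³ / 2130 m³/d = 3517 d
t = 3517 d ≈ 117.2 months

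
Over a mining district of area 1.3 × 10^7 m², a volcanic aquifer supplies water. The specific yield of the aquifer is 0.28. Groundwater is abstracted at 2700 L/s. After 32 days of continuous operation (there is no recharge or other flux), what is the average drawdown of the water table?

Q = 2700 L/s = 2.333 × 10^5 m³/d
ΔV = Q × t = 2.333 × 10^5 m³/d × 32 d = 7.465 × 10^6 m³
Δh = ΔV / (Sy × A) = 7.465 × 10^6 / (0.28 × 1.3 × 10^7) = 2.051 m

Δh ≈ 2.05 m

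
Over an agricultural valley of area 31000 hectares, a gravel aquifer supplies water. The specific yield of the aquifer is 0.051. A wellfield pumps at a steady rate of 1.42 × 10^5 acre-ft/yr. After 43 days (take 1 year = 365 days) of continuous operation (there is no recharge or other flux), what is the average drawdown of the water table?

Δh ≈ 1.31 m

A = 31000 hectares = 3.1 × 10^8 m²
Q = 1.42 × 10^5 acre-ft/yr = 4.799 × 10^5 m³/d
ΔV = Q × t = 4.799 × 10^5 m³/d × 43 d = 2.063 × 10^7 m³
Δh = ΔV / (Sy × A) = 2.063 × 10^7 / (0.051 × 3.1 × 10^8) = 1.305 m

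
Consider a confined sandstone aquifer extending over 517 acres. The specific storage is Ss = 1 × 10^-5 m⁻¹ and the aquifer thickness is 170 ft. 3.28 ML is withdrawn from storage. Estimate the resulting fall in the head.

b = 170 ft = 51.82 m
S = Ss × b = 1 × 10^-5 m⁻¹ × 51.82 m = 5.182 × 10^-4
A = 517 acres = 2.092 × 10^6 m²
ΔV = 3.28 ML = 3280 m³
Δh = ΔV / (S × A) = 3280 m³ / (5.182 × 10^-4 × 2.092 × 10^6 m²) = 3.026 m

Δh ≈ 3.03 m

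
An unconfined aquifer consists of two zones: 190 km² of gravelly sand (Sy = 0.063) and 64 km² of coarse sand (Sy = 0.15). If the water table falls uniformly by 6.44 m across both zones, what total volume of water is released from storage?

A₁ = 190 km² = 1.9 × 10^8 m²; A₂ = 64 km² = 6.4 × 10^7 m²
ΔV₁ = 0.063 × 1.9 × 10^8 × 6.44 = 7.709 × 10^7 m³
ΔV₂ = 0.15 × 6.4 × 10^7 × 6.44 = 6.182 × 10^7 m³
ΔV = ΔV₁ + ΔV₂ = 1.389 × 10^8 m³

ΔV ≈ 1.39 × 10^8 m³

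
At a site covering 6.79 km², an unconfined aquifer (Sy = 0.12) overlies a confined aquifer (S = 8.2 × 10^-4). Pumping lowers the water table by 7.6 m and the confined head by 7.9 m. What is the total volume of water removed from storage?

A = 6.79 km² = 6.79 × 10^6 m²
Unconfined: ΔV_u = Sy × A × Δh_u = 0.12 × 6.79 × 10^6 × 7.6 = 6.192 × 10^6 m³
Confined: ΔV_c = S × A × Δh_c = 8.2 × 10^-4 × 6.79 × 10^6 × 7.9 = 43990 m³
Total ΔV = 6.192 × 10^6 + 43990 = 6.236 × 10^6 m³

ΔV ≈ 6.24 × 10^6 m³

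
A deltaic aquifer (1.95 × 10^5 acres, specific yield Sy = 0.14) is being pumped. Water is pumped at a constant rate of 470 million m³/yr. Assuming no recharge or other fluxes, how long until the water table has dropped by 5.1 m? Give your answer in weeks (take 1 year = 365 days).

t ≈ 62.5 weeks

A = 1.95 × 10^5 acres = 7.891 × 10^8 m²
ΔV = Sy × A × Δh = 0.14 × 7.891 × 10^8 × 5.1 = 5.634 × 10^8 m³
Q = 470 million m³/yr = 1.288 × 10^6 m³/d
t = ΔV / Q = 5.634 × 10^8 m³ / 1.288 × 10^6 m³/d = 437.6 d
t = 437.6 d ≈ 62.51 weeks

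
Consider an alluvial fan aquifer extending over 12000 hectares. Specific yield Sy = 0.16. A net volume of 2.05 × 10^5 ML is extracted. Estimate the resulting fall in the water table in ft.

A = 12000 hectares = 1.2 × 10^8 m²
ΔV = 2.05 × 10^5 ML = 2.05 × 10^8 m³
Δh = ΔV / (Sy × A) = 2.05 × 10^8 m³ / (0.16 × 1.2 × 10^8 m²) = 10.68 m
Δh = 10.68 m = 35.03 ft

Δh ≈ 35 ft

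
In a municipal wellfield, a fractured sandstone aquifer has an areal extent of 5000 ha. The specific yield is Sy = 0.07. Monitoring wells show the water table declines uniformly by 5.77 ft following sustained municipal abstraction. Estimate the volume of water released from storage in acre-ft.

ΔV ≈ 4990 acre-ft

A = 5000 ha = 5 × 10^7 m²
Δh = 5.77 ft = 1.759 m
ΔV = Sy × A × Δh = 0.07 × 5 × 10^7 m² × 1.759 m = 6.155 × 10^6 m³
ΔV = 6.155 × 10^6 m³ = 4990 acre-ft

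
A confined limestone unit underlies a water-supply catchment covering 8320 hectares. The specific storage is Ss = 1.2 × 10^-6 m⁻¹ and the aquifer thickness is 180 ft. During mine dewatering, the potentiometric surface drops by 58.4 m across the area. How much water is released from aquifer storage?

b = 180 ft = 54.86 m
S = Ss × b = 1.2 × 10^-6 m⁻¹ × 54.86 m = 6.584 × 10^-5
A = 8320 hectares = 8.32 × 10^7 m²
ΔV = S × A × Δh = 6.584 × 10^-5 × 8.32 × 10^7 m² × 58.4 m = 3.199 × 10^5 m³

ΔV ≈ 3.2 × 10^5 m³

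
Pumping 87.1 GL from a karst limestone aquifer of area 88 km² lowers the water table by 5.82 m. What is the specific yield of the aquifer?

Sy ≈ 0.17

A = 88 km² = 8.8 × 10^7 m²
ΔV = 87.1 GL = 8.71 × 10^7 m³
Sy = ΔV / (A × Δh) = 8.71 × 10^7 m³ / (8.8 × 10^7 m² × 5.82 m) = 0.1701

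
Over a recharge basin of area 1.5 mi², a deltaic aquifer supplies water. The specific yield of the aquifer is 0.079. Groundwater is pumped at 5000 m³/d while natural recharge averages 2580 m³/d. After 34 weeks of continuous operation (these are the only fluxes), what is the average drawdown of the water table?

A = 1.5 mi² = 3.885 × 10^6 m²
Net abstraction = 5000 − 2580 = 2420 m³/d
t = 34 weeks = 238 d
ΔV = Q × t = 2420 m³/d × 238 d = 5.76 × 10^5 m³
Δh = ΔV / (Sy × A) = 5.76 × 10^5 / (0.079 × 3.885 × 10^6) = 1.877 m

Δh ≈ 1.88 m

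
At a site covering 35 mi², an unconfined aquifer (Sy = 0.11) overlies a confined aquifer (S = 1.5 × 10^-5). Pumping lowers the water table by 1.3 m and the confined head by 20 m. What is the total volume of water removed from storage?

A = 35 mi² = 9.065 × 10^7 m²
Unconfined: ΔV_u = Sy × A × Δh_u = 0.11 × 9.065 × 10^7 × 1.3 = 1.296 × 10^7 m³
Confined: ΔV_c = S × A × Δh_c = 1.5 × 10^-5 × 9.065 × 10^7 × 20 = 27190 m³
Total ΔV = 1.296 × 10^7 + 27190 = 1.299 × 10^7 m³

ΔV ≈ 1.3 × 10^7 m³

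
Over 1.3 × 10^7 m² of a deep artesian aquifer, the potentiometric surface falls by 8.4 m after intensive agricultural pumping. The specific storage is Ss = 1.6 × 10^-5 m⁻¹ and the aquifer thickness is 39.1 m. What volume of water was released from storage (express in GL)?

ΔV ≈ 0.0683 GL

S = Ss × b = 1.6 × 10^-5 m⁻¹ × 39.1 m = 6.256 × 10^-4
ΔV = S × A × Δh = 6.256 × 10^-4 × 1.3 × 10^7 m² × 8.4 m = 68320 m³
ΔV = 68320 m³ = 0.06832 GL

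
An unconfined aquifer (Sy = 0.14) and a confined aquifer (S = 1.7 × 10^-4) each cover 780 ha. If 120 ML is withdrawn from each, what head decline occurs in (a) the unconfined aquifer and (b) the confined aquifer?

A = 780 ha = 7.8 × 10^6 m²
ΔV = 120 ML = 1.2 × 10^5 m³
Unconfined: Δh_u = ΔV/(Sy·A) = 1.2 × 10^5/(0.14 × 7.8 × 10^6) = 0.1099 m
Confined: Δh_c = ΔV/(S·A) = 1.2 × 10^5/(1.7 × 10^-4 × 7.8 × 10^6) = 90.5 m

Δh_u ≈ 0.11 m; Δh_c ≈ 90.5 m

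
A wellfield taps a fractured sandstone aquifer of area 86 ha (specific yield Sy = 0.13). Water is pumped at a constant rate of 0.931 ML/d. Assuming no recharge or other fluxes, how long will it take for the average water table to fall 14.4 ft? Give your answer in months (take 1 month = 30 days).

A = 86 ha = 8.6 × 10^5 m²
Δh = 14.4 ft = 4.389 m
ΔV = Sy × A × Δh = 0.13 × 8.6 × 10^5 × 4.389 = 4.907 × 10^5 m³
Q = 0.931 ML/d = 931 m³/d
t = ΔV / Q = 4.907 × 10^5 m³ / 931 m³/d = 527.1 d
t = 527.1 d ≈ 17.57 months

t ≈ 17.6 months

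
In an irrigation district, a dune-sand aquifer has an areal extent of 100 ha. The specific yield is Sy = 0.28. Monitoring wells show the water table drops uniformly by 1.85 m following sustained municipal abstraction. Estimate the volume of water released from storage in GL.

A = 100 ha = 1 × 10^6 m²
ΔV = Sy × A × Δh = 0.28 × 1 × 10^6 m² × 1.85 m = 5.18 × 10^5 m³
ΔV = 5.18 × 10^5 m³ = 0.518 GL

ΔV ≈ 0.518 GL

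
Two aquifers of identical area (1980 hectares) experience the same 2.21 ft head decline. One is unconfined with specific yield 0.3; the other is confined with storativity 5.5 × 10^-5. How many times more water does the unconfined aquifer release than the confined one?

A = 1980 hectares = 1.98 × 10^7 m²
Δh = 2.21 ft = 0.6736 m
Unconfined: ΔV_u = Sy × A × Δh = 0.3 × 1.98 × 10^7 × 0.6736 = 4.001 × 10^6 m³
Confined: ΔV_c = S × A × Δh = 5.5 × 10^-5 × 1.98 × 10^7 × 0.6736 = 733.6 m³
Ratio = ΔV_u / ΔV_c = Sy / S = 0.3 / 5.5 × 10^-5 = 5455

ΔV_u / ΔV_c ≈ 5450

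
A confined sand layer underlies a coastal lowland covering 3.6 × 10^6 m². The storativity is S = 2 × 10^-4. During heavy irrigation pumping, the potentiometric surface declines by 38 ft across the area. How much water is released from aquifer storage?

ΔV ≈ 8340 m³

Δh = 38 ft = 11.58 m
ΔV = S × A × Δh = 2 × 10^-4 × 3.6 × 10^6 m² × 11.58 m = 8339 m³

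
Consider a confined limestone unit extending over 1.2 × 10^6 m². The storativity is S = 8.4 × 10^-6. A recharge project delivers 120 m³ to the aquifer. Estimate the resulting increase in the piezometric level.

Δh = ΔV / (S × A) = 120 m³ / (8.4 × 10^-6 × 1.2 × 10^6 m²) = 11.9 m

Δh ≈ 11.9 m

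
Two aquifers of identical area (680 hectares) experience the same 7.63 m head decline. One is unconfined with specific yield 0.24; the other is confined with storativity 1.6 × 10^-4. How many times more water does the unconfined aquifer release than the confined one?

A = 680 hectares = 6.8 × 10^6 m²
Unconfined: ΔV_u = Sy × A × Δh = 0.24 × 6.8 × 10^6 × 7.63 = 1.245 × 10^7 m³
Confined: ΔV_c = S × A × Δh = 1.6 × 10^-4 × 6.8 × 10^6 × 7.63 = 8301 m³
Ratio = ΔV_u / ΔV_c = Sy / S = 0.24 / 1.6 × 10^-4 = 1500

ΔV_u / ΔV_c ≈ 1500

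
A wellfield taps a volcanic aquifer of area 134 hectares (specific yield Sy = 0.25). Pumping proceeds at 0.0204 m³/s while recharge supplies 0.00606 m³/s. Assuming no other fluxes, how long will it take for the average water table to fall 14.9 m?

t ≈ 4030 days

A = 134 hectares = 1.34 × 10^6 m²
ΔV = Sy × A × Δh = 0.25 × 1.34 × 10^6 × 14.9 = 4.992 × 10^6 m³
Net withdrawal = 0.0204 − 0.00606 = 0.01434 m³/s = 1239 m³/d
t = ΔV / Q = 4.992 × 10^6 m³ / 1239 m³/d = 4029 d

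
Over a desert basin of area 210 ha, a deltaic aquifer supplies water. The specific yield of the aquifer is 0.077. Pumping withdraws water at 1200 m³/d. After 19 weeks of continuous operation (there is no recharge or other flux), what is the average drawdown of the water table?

Δh ≈ 0.987 m

A = 210 ha = 2.1 × 10^6 m²
t = 19 weeks = 133 d
ΔV = Q × t = 1200 m³/d × 133 d = 1.596 × 10^5 m³
Δh = ΔV / (Sy × A) = 1.596 × 10^5 / (0.077 × 2.1 × 10^6) = 0.987 m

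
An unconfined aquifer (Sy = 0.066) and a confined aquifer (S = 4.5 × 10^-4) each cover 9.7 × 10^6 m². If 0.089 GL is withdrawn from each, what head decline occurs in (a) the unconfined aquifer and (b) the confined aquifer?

Δh_u ≈ 0.139 m; Δh_c ≈ 20.4 m

ΔV = 0.089 GL = 89000 m³
Unconfined: Δh_u = ΔV/(Sy·A) = 89000/(0.066 × 9.7 × 10^6) = 0.139 m
Confined: Δh_c = ΔV/(S·A) = 89000/(4.5 × 10^-4 × 9.7 × 10^6) = 20.39 m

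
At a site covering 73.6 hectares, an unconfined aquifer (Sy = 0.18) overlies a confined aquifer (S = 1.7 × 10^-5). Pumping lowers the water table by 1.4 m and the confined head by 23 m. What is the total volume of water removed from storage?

ΔV ≈ 1.86 × 10^5 m³

A = 73.6 hectares = 7.36 × 10^5 m²
Unconfined: ΔV_u = Sy × A × Δh_u = 0.18 × 7.36 × 10^5 × 1.4 = 1.855 × 10^5 m³
Confined: ΔV_c = S × A × Δh_c = 1.7 × 10^-5 × 7.36 × 10^5 × 23 = 287.8 m³
Total ΔV = 1.855 × 10^5 + 287.8 = 1.858 × 10^5 m³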